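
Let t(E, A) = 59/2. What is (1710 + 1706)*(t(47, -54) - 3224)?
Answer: -10912412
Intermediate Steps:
t(E, A) = 59/2 (t(E, A) = 59*(1/2) = 59/2)
(1710 + 1706)*(t(47, -54) - 3224) = (1710 + 1706)*(59/2 - 3224) = 3416*(-6389/2) = -10912412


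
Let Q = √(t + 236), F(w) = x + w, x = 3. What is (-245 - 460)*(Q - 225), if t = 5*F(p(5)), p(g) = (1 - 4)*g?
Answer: 158625 - 2820*√11 ≈ 1.4927e+5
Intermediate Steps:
p(g) = -3*g
F(w) = 3 + w
t = -60 (t = 5*(3 - 3*5) = 5*(3 - 15) = 5*(-12) = -60)
Q = 4*√11 (Q = √(-60 + 236) = √176 = 4*√11 ≈ 13.266)
(-245 - 460)*(Q - 225) = (-245 - 460)*(4*√11 - 225) = -705*(-225 + 4*√11) = 158625 - 2820*√11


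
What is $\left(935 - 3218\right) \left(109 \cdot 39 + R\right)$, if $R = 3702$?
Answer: $-18156699$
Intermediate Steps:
$\left(935 - 3218\right) \left(109 \cdot 39 + R\right) = \left(935 - 3218\right) \left(109 \cdot 39 + 3702\right) = - 2283 \left(4251 + 3702\right) = \left(-2283\right) 7953 = -18156699$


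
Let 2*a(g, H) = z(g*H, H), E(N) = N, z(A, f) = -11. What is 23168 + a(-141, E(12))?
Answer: 46325/2 ≈ 23163.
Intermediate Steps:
a(g, H) = -11/2 (a(g, H) = (½)*(-11) = -11/2)
23168 + a(-141, E(12)) = 23168 - 11/2 = 46325/2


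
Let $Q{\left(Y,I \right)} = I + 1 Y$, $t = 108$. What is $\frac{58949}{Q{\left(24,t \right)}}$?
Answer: $\frac{5359}{12} \approx 446.58$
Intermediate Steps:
$Q{\left(Y,I \right)} = I + Y$
$\frac{58949}{Q{\left(24,t \right)}} = \frac{58949}{108 + 24} = \frac{58949}{132} = 58949 \cdot \frac{1}{132} = \frac{5359}{12}$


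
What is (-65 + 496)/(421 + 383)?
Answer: 431/804 ≈ 0.53607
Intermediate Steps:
(-65 + 496)/(421 + 383) = 431/804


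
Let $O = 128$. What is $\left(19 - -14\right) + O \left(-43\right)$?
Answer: $-5471$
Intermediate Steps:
$\left(19 - -14\right) + O \left(-43\right) = \left(19 - -14\right) + 128 \left(-43\right) = \left(19 + 14\right) - 5504 = 33 - 5504 = -5471$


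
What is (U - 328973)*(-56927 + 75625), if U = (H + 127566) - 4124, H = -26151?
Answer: -4331990036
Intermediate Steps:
U = 97291 (U = (-26151 + 127566) - 4124 = 101415 - 4124 = 97291)
(U - 328973)*(-56927 + 75625) = (97291 - 328973)*(-56927 + 75625) = -231682*18698 = -4331990036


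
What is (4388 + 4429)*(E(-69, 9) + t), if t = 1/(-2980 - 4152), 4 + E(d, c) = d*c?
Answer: -39301786317/7132 ≈ -5.5106e+6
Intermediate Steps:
E(d, c) = -4 + c*d (E(d, c) = -4 + d*c = -4 + c*d)
t = -1/7132 (t = 1/(-7132) = -1/7132 ≈ -0.00014021)
(4388 + 4429)*(E(-69, 9) + t) = (4388 + 4429)*((-4 + 9*(-69)) - 1/7132) = 8817*((-4 - 621) - 1/7132) = 8817*(-625 - 1/7132) = 8817*(-4457501/7132) = -39301786317/7132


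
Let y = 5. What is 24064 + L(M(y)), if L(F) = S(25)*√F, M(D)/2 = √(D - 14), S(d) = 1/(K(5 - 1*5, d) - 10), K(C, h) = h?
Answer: 24064 + √6*√I/15 ≈ 24064.0 + 0.11547*I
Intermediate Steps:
S(d) = 1/(-10 + d) (S(d) = 1/(d - 10) = 1/(-10 + d))
M(D) = 2*√(-14 + D) (M(D) = 2*√(D - 14) = 2*√(-14 + D))
L(F) = √F/15 (L(F) = √F/(-10 + 25) = √F/15)
24064 + L(M(y)) = 24064 + √(2*√(-14 + 5))/15 = 24064 + √(2*√(-9))/15 = 24064 + √(2*(3*I))/15 = 24064 + √(6*I)/15 = 24064 + (√6*√I)/15 = 24064 + √6*√I/15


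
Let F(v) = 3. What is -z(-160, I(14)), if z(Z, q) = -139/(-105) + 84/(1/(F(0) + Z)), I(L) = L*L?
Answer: 1384601/105 ≈ 13187.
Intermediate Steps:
I(L) = L²
z(Z, q) = 26599/105 + 84*Z (z(Z, q) = -139/(-105) + 84/(1/(3 + Z)) = -139*(-1/105) + 84*(3 + Z) = 139/105 + (252 + 84*Z) = 26599/105 + 84*Z)
-z(-160, I(14)) = -(26599/105 + 84*(-160)) = -(26599/105 - 13440) = -1*(-1384601/105) = 1384601/105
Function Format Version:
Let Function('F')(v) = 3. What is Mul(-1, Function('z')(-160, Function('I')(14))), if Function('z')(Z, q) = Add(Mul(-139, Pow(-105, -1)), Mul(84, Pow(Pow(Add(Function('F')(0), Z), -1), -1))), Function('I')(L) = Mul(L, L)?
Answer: Rational(1384601, 105) ≈ 13187.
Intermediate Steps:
Function('I')(L) = Pow(L, 2)
Function('z')(Z, q) = Add(Rational(26599, 105), Mul(84, Z)) (Function('z')(Z, q) = Add(Mul(-139, Pow(-105, -1)), Mul(84, Pow(Pow(Add(3, Z), -1), -1))) = Add(Mul(-139, Rational(-1, 105)), Mul(84, Add(3, Z))) = Add(Rational(139, 105), Add(252, Mul(84, Z))) = Add(Rational(26599, 105), Mul(84, Z)))
Mul(-1, Function('z')(-160, Function('I')(14))) = Mul(-1, Add(Rational(26599, 105), Mul(84, -160))) = Mul(-1, Add(Rational(26599, 105), -13440)) = Mul(-1, Rational(-1384601, 105)) = Rational(1384601, 105)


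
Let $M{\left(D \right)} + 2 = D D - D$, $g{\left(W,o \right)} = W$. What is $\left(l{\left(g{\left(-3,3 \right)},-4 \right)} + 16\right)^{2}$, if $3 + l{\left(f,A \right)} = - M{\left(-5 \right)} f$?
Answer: $9409$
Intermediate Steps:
$M{\left(D \right)} = -2 + D^{2} - D$ ($M{\left(D \right)} = -2 - \left(D - D D\right) = -2 + \left(D^{2} - D\right) = -2 + D^{2} - D$)
$l{\left(f,A \right)} = -3 - 28 f$ ($l{\left(f,A \right)} = -3 + - (-2 + \left(-5\right)^{2} - -5) f = -3 + - (-2 + 25 + 5) f = -3 + \left(-1\right) 28 f = -3 - 28 f$)
$\left(l{\left(g{\left(-3,3 \right)},-4 \right)} + 16\right)^{2} = \left(\left(-3 - -84\right) + 16\right)^{2} = \left(\left(-3 + 84\right) + 16\right)^{2} = \left(81 + 16\right)^{2} = 97^{2} = 9409$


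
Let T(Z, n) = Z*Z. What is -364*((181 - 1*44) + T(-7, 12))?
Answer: -67704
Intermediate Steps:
T(Z, n) = Z²
-364*((181 - 1*44) + T(-7, 12)) = -364*((181 - 1*44) + (-7)²) = -364*((181 - 44) + 49) = -364*(137 + 49) = -364*186 = -67704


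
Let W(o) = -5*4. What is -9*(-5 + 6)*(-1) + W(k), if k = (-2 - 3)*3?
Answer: -11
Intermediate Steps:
k = -15 (k = -5*3 = -15)
W(o) = -20
-9*(-5 + 6)*(-1) + W(k) = -9*(-5 + 6)*(-1) - 20 = -9*(-1) - 20 = 9 - 20 = -11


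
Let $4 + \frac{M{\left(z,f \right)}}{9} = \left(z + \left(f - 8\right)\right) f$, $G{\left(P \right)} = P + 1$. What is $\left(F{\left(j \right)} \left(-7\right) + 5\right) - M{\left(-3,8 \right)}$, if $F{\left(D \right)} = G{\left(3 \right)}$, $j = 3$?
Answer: $229$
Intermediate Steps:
$G{\left(P \right)} = 1 + P$
$M{\left(z,f \right)} = -36 + 9 f \left(-8 + f + z\right)$ ($M{\left(z,f \right)} = -36 + 9 \left(z + \left(f - 8\right)\right) f = -36 + 9 \left(z + \left(-8 + f\right)\right) f = -36 + 9 \left(-8 + f + z\right) f = -36 + 9 f \left(-8 + f + z\right)$)
$F{\left(D \right)} = 4$ ($F{\left(D \right)} = 1 + 3 = 4$)
$\left(F{\left(j \right)} \left(-7\right) + 5\right) - M{\left(-3,8 \right)} = \left(4 \left(-7\right) + 5\right) - \left(-36 - 576 + 9 \cdot 8^{2} + 9 \cdot 8 \left(-3\right)\right) = \left(-28 + 5\right) - \left(-36 - 576 + 9 \cdot 64 - 216\right) = -23 - \left(-36 - 576 + 576 - 216\right) = -23 - -252 = -23 + 252 = 229$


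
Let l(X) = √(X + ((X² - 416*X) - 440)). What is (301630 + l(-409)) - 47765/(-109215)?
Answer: 6588513643/21843 + 8*√5259 ≈ 3.0221e+5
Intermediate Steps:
l(X) = √(-440 + X² - 415*X) (l(X) = √(X + (-440 + X² - 416*X)) = √(-440 + X² - 415*X))
(301630 + l(-409)) - 47765/(-109215) = (301630 + √(-440 + (-409)² - 415*(-409))) - 47765/(-109215) = (301630 + √(-440 + 167281 + 169735)) - 47765*(-1/109215) = (301630 + √336576) + 9553/21843 = (301630 + 8*√5259) + 9553/21843 = 6588513643/21843 + 8*√5259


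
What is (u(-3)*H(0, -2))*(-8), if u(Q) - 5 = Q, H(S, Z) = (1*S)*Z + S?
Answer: 0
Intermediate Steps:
H(S, Z) = S + S*Z (H(S, Z) = S*Z + S = S + S*Z)
u(Q) = 5 + Q
(u(-3)*H(0, -2))*(-8) = ((5 - 3)*(0*(1 - 2)))*(-8) = (2*(0*(-1)))*(-8) = (2*0)*(-8) = 0*(-8) = 0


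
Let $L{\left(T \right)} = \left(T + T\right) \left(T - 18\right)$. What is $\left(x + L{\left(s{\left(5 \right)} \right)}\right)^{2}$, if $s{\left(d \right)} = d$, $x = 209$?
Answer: $6241$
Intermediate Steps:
$L{\left(T \right)} = 2 T \left(-18 + T\right)$
$\left(x + L{\left(s{\left(5 \right)} \right)}\right)^{2} = \left(209 + 2 \cdot 5 \left(-18 + 5\right)\right)^{2} = \left(209 + 2 \cdot 5 \left(-13\right)\right)^{2} = \left(209 - 130\right)^{2} = 79^{2} = 6241$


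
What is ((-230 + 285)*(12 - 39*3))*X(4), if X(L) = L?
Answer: -23100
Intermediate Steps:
((-230 + 285)*(12 - 39*3))*X(4) = ((-230 + 285)*(12 - 39*3))*4 = (55*(12 - 117))*4 = (55*(-105))*4 = -5775*4 = -23100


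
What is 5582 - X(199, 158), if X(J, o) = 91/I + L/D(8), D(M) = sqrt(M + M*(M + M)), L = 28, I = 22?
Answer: 122713/22 - 7*sqrt(34)/17 ≈ 5575.5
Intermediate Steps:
D(M) = sqrt(M + 2*M**2) (D(M) = sqrt(M + M*(2*M)) = sqrt(M + 2*M**2))
X(J, o) = 91/22 + 7*sqrt(34)/17 (X(J, o) = 91/22 + 28/(sqrt(8*(1 + 2*8))) = 91*(1/22) + 28/(sqrt(8*(1 + 16))) = 91/22 + 28/(sqrt(8*17)) = 91/22 + 28/(sqrt(136)) = 91/22 + 28/((2*sqrt(34))) = 91/22 + 28*(sqrt(34)/68) = 91/22 + 7*sqrt(34)/17)
5582 - X(199, 158) = 5582 - (91/22 + 7*sqrt(34)/17) = 5582 + (-91/22 - 7*sqrt(34)/17) = 122713/22 - 7*sqrt(34)/17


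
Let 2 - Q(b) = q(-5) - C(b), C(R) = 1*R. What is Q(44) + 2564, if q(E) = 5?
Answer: 2605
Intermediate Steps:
C(R) = R
Q(b) = -3 + b (Q(b) = 2 - (5 - b) = 2 + (-5 + b) = -3 + b)
Q(44) + 2564 = (-3 + 44) + 2564 = 41 + 2564 = 2605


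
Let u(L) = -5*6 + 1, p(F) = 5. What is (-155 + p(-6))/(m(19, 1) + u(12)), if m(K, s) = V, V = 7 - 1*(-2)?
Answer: 15/2 ≈ 7.5000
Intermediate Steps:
V = 9 (V = 7 + 2 = 9)
m(K, s) = 9
u(L) = -29 (u(L) = -30 + 1 = -29)
(-155 + p(-6))/(m(19, 1) + u(12)) = (-155 + 5)/(9 - 29) = -150/(-20) = -150*(-1/20) = 15/2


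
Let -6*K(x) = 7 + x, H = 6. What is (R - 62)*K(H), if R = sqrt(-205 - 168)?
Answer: 403/3 - 13*I*sqrt(373)/6 ≈ 134.33 - 41.845*I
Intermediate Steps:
K(x) = -7/6 - x/6 (K(x) = -(7 + x)/6 = -7/6 - x/6)
R = I*sqrt(373) (R = sqrt(-373) = I*sqrt(373) ≈ 19.313*I)
(R - 62)*K(H) = (I*sqrt(373) - 62)*(-7/6 - 1/6*6) = (-62 + I*sqrt(373))*(-7/6 - 1) = (-62 + I*sqrt(373))*(-13/6) = 403/3 - 13*I*sqrt(373)/6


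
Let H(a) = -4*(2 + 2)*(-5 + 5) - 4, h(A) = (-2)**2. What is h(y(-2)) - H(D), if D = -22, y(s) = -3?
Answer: 8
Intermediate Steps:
h(A) = 4
H(a) = -4 (H(a) = -16*0 - 4 = -4*0 - 4 = 0 - 4 = -4)
h(y(-2)) - H(D) = 4 - 1*(-4) = 4 + 4 = 8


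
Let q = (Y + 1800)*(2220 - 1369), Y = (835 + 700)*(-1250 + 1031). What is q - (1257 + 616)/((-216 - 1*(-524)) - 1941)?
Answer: -464661354422/1633 ≈ -2.8454e+8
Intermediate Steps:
Y = -336165 (Y = 1535*(-219) = -336165)
q = -284544615 (q = (-336165 + 1800)*(2220 - 1369) = -334365*851 = -284544615)
q - (1257 + 616)/((-216 - 1*(-524)) - 1941) = -284544615 - (1257 + 616)/((-216 - 1*(-524)) - 1941) = -284544615 - 1873/((-216 + 524) - 1941) = -284544615 - 1873/(308 - 1941) = -284544615 - 1873/(-1633) = -284544615 - 1873*(-1)/1633 = -284544615 - 1*(-1873/1633) = -284544615 + 1873/1633 = -464661354422/1633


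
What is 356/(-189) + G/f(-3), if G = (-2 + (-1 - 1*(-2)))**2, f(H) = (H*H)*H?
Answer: -121/63 ≈ -1.9206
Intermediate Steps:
f(H) = H**3 (f(H) = H**2*H = H**3)
G = 1 (G = (-2 + (-1 + 2))**2 = (-2 + 1)**2 = (-1)**2 = 1)
356/(-189) + G/f(-3) = 356/(-189) + 1/(-3)**3 = 356*(-1/189) + 1/(-27) = -356/189 + 1*(-1/27) = -356/189 - 1/27 = -121/63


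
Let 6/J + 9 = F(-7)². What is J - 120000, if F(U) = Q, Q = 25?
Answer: -36959997/308 ≈ -1.2000e+5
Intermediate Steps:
F(U) = 25
J = 3/308 (J = 6/(-9 + 25²) = 6/(-9 + 625) = 6/616 = 6*(1/616) = 3/308 ≈ 0.0097403)
J - 120000 = 3/308 - 120000 = -36959997/308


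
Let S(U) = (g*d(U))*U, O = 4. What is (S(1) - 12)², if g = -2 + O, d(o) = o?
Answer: 100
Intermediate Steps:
g = 2 (g = -2 + 4 = 2)
S(U) = 2*U² (S(U) = (2*U)*U = 2*U²)
(S(1) - 12)² = (2*1² - 12)² = (2*1 - 12)² = (2 - 12)² = (-10)² = 100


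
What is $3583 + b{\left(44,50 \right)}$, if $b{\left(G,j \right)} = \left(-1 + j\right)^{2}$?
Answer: $5984$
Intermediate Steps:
$3583 + b{\left(44,50 \right)} = 3583 + \left(-1 + 50\right)^{2} = 3583 + 49^{2} = 3583 + 2401 = 5984$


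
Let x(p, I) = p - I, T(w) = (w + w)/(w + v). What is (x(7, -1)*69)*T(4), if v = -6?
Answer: -2208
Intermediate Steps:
T(w) = 2*w/(-6 + w) (T(w) = (w + w)/(w - 6) = (2*w)/(-6 + w) = 2*w/(-6 + w))
(x(7, -1)*69)*T(4) = ((7 - 1*(-1))*69)*(2*4/(-6 + 4)) = ((7 + 1)*69)*(2*4/(-2)) = (8*69)*(2*4*(-1/2)) = 552*(-4) = -2208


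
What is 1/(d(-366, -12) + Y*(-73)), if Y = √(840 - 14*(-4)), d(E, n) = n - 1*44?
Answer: 1/85208 - 73*√14/596456 ≈ -0.00044620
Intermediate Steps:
d(E, n) = -44 + n (d(E, n) = n - 44 = -44 + n)
Y = 8*√14 (Y = √(840 + 56) = √896 = 8*√14 ≈ 29.933)
1/(d(-366, -12) + Y*(-73)) = 1/((-44 - 12) + (8*√14)*(-73)) = 1/(-56 - 584*√14)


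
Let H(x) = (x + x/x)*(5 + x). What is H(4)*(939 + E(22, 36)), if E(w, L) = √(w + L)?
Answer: 42255 + 45*√58 ≈ 42598.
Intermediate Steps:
H(x) = (1 + x)*(5 + x) (H(x) = (x + 1)*(5 + x) = (1 + x)*(5 + x))
E(w, L) = √(L + w)
H(4)*(939 + E(22, 36)) = (5 + 4² + 6*4)*(939 + √(36 + 22)) = (5 + 16 + 24)*(939 + √58) = 45*(939 + √58) = 42255 + 45*√58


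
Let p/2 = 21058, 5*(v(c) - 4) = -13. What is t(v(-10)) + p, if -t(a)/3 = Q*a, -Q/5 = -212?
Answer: 37664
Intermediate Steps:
Q = 1060 (Q = -5*(-212) = 1060)
v(c) = 7/5 (v(c) = 4 + (⅕)*(-13) = 4 - 13/5 = 7/5)
t(a) = -3180*a
p = 42116 (p = 2*21058 = 42116)
t(v(-10)) + p = -3180*7/5 + 42116 = -4452 + 42116 = 37664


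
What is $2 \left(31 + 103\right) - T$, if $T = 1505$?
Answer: $-1237$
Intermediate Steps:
$2 \left(31 + 103\right) - T = 2 \left(31 + 103\right) - 1505 = 2 \cdot 134 - 1505 = 268 - 1505 = -1237$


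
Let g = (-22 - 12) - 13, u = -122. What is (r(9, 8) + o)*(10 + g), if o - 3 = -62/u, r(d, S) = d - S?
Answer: -10175/61 ≈ -166.80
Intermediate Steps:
g = -47 (g = -34 - 13 = -47)
o = 214/61 (o = 3 - 62/(-122) = 3 - 62*(-1/122) = 3 + 31/61 = 214/61 ≈ 3.5082)
(r(9, 8) + o)*(10 + g) = ((9 - 1*8) + 214/61)*(10 - 47) = ((9 - 8) + 214/61)*(-37) = (1 + 214/61)*(-37) = (275/61)*(-37) = -10175/61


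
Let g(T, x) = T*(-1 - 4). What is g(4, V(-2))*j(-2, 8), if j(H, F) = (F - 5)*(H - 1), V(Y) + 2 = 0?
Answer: 180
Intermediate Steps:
V(Y) = -2 (V(Y) = -2 + 0 = -2)
g(T, x) = -5*T (g(T, x) = T*(-5) = -5*T)
j(H, F) = (-1 + H)*(-5 + F) (j(H, F) = (-5 + F)*(-1 + H) = (-1 + H)*(-5 + F))
g(4, V(-2))*j(-2, 8) = (-5*4)*(5 - 1*8 - 5*(-2) + 8*(-2)) = -20*(5 - 8 + 10 - 16) = -20*(-9) = 180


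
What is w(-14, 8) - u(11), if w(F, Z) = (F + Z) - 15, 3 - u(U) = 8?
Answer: -16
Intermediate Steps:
u(U) = -5 (u(U) = 3 - 1*8 = 3 - 8 = -5)
w(F, Z) = -15 + F + Z
w(-14, 8) - u(11) = (-15 - 14 + 8) - 1*(-5) = -21 + 5 = -16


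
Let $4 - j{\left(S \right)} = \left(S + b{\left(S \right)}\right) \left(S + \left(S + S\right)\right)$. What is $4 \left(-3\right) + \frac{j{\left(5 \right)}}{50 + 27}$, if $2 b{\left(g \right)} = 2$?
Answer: $- \frac{1010}{77} \approx -13.117$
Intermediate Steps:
$b{\left(g \right)} = 1$ ($b{\left(g \right)} = \frac{1}{2} \cdot 2 = 1$)
$j{\left(S \right)} = 4 - 3 S \left(1 + S\right)$ ($j{\left(S \right)} = 4 - \left(S + 1\right) \left(S + \left(S + S\right)\right) = 4 - \left(1 + S\right) \left(S + 2 S\right) = 4 - \left(1 + S\right) 3 S = 4 - 3 S \left(1 + S\right)$)
$4 \left(-3\right) + \frac{j{\left(5 \right)}}{50 + 27} = 4 \left(-3\right) + \frac{4 - 15 - 3 \cdot 5^{2}}{50 + 27} = -12 + \frac{4 - 15 - 75}{77} = -12 + \frac{1}{77} \left(-86\right) = -12 - \frac{86}{77} = - \frac{1010}{77}$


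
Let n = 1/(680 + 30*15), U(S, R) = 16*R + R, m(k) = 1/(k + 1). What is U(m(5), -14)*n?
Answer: -119/565 ≈ -0.21062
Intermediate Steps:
m(k) = 1/(1 + k)
U(S, R) = 17*R
n = 1/1130 (n = 1/(680 + 450) = 1/1130 ≈ 0.00088496)
U(m(5), -14)*n = (17*(-14))*(1/1130) = -238*1/1130 = -119/565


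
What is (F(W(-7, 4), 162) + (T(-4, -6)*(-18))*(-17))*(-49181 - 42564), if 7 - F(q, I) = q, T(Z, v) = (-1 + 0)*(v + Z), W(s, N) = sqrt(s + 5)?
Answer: -281381915 + 91745*I*sqrt(2) ≈ -2.8138e+8 + 1.2975e+5*I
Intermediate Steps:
W(s, N) = sqrt(5 + s)
T(Z, v) = -Z - v (T(Z, v) = -(Z + v) = -Z - v)
F(q, I) = 7 - q
(F(W(-7, 4), 162) + (T(-4, -6)*(-18))*(-17))*(-49181 - 42564) = ((7 - sqrt(5 - 7)) + ((-1*(-4) - 1*(-6))*(-18))*(-17))*(-49181 - 42564) = ((7 - sqrt(-2)) + ((4 + 6)*(-18))*(-17))*(-91745) = ((7 - I*sqrt(2)) + (10*(-18))*(-17))*(-91745) = ((7 - I*sqrt(2)) - 180*(-17))*(-91745) = ((7 - I*sqrt(2)) + 3060)*(-91745) = (3067 - I*sqrt(2))*(-91745) = -281381915 + 91745*I*sqrt(2)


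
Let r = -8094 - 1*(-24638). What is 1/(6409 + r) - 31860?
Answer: -731282579/22953 ≈ -31860.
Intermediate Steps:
r = 16544 (r = -8094 + 24638 = 16544)
1/(6409 + r) - 31860 = 1/(6409 + 16544) - 31860 = 1/22953 - 31860 = -731282579/22953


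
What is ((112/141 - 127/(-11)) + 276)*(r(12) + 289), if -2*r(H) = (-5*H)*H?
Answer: 26385685/141 ≈ 1.8713e+5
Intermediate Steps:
r(H) = 5*H**2/2 (r(H) = -(-5*H)*H/2 = -(-5)*H**2/2 = 5*H**2/2)
((112/141 - 127/(-11)) + 276)*(r(12) + 289) = ((112/141 - 127/(-11)) + 276)*((5/2)*12**2 + 289) = ((112*(1/141) - 127*(-1/11)) + 276)*((5/2)*144 + 289) = ((112/141 + 127/11) + 276)*(360 + 289) = (19139/1551 + 276)*649 = (447215/1551)*649 = 26385685/141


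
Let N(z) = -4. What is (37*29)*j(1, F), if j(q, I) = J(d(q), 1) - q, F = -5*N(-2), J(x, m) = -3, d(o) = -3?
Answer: -4292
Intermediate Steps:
F = 20 (F = -5*(-4) = 20)
j(q, I) = -3 - q
(37*29)*j(1, F) = (37*29)*(-3 - 1*1) = 1073*(-3 - 1) = 1073*(-4) = -4292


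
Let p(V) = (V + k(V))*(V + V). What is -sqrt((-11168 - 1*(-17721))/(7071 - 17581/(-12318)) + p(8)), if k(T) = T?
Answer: -sqrt(1949963013727844722)/87118159 ≈ -16.029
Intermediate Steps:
p(V) = 4*V**2 (p(V) = (V + V)*(V + V) = (2*V)*(2*V) = 4*V**2)
-sqrt((-11168 - 1*(-17721))/(7071 - 17581/(-12318)) + p(8)) = -sqrt((-11168 - 1*(-17721))/(7071 - 17581/(-12318)) + 4*8**2) = -sqrt((-11168 + 17721)/(7071 - 17581*(-1/12318)) + 4*64) = -sqrt(6553/(7071 + 17581/12318) + 256) = -sqrt(6553/(87118159/12318) + 256) = -sqrt(6553*(12318/87118159) + 256) = -sqrt(80719854/87118159 + 256) = -sqrt(22382968558/87118159) = -sqrt(1949963013727844722)/87118159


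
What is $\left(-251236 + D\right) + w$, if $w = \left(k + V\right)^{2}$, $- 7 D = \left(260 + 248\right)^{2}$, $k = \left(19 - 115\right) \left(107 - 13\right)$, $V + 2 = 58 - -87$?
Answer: $\frac{550088411}{7} \approx 7.8584 \cdot 10^{7}$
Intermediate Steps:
$V = 143$ ($V = -2 + \left(58 - -87\right) = -2 + \left(58 + 87\right) = -2 + 145 = 143$)
$k = -9024$ ($k = \left(-96\right) 94 = -9024$)
$D = - \frac{258064}{7}$ ($D = - \frac{\left(260 + 248\right)^{2}}{7} = - \frac{508^{2}}{7} = \left(- \frac{1}{7}\right) 258064 = - \frac{258064}{7} \approx -36866.0$)
$w = 78872161$ ($w = \left(-9024 + 143\right)^{2} = \left(-8881\right)^{2} = 78872161$)
$\left(-251236 + D\right) + w = \left(-251236 - \frac{258064}{7}\right) + 78872161 = - \frac{2016716}{7} + 78872161 = \frac{550088411}{7}$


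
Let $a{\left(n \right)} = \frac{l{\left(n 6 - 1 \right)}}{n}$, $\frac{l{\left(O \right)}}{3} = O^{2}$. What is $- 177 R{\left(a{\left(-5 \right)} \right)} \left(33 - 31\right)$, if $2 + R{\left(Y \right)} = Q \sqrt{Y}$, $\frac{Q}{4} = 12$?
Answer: $708 - \frac{526752 i \sqrt{15}}{5} \approx 708.0 - 4.0802 \cdot 10^{5} i$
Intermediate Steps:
$Q = 48$ ($Q = 4 \cdot 12 = 48$)
$l{\left(O \right)} = 3 O^{2}$
$a{\left(n \right)} = \frac{3 \left(-1 + 6 n\right)^{2}}{n}$ ($a{\left(n \right)} = \frac{3 \left(n 6 - 1\right)^{2}}{n} = \frac{3 \left(6 n - 1\right)^{2}}{n} = \frac{3 \left(-1 + 6 n\right)^{2}}{n}$)
$R{\left(Y \right)} = -2 + 48 \sqrt{Y}$
$- 177 R{\left(a{\left(-5 \right)} \right)} \left(33 - 31\right) = - 177 \left(-2 + 48 \sqrt{\frac{3 \left(-1 + 6 \left(-5\right)\right)^{2}}{-5}}\right) \left(33 - 31\right) = - 177 \left(-2 + 48 \sqrt{3 \left(- \frac{1}{5}\right) \left(-1 - 30\right)^{2}}\right) 2 = - 177 \left(-2 + 48 \sqrt{3 \left(- \frac{1}{5}\right) \left(-31\right)^{2}}\right) 2 = - 177 \left(-2 + 48 \sqrt{3 \left(- \frac{1}{5}\right) 961}\right) 2 = - 177 \left(-2 + 48 \sqrt{- \frac{2883}{5}}\right) 2 = - 177 \left(-2 + 48 \frac{31 i \sqrt{15}}{5}\right) 2 = - 177 \left(-2 + \frac{1488 i \sqrt{15}}{5}\right) 2 = \left(354 - \frac{263376 i \sqrt{15}}{5}\right) 2 = 708 - \frac{526752 i \sqrt{15}}{5}$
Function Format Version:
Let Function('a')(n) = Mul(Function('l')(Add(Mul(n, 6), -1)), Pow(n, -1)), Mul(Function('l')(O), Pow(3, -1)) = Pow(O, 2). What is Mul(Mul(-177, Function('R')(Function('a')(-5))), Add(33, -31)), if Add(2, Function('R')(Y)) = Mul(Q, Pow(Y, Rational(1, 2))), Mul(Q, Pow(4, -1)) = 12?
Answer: Add(708, Mul(Rational(-526752, 5), I, Pow(15, Rational(1, 2)))) ≈ Add(708.00, Mul(-4.0802e+5, I))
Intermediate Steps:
Q = 48 (Q = Mul(4, 12) = 48)
Function('l')(O) = Mul(3, Pow(O, 2))
Function('a')(n) = Mul(3, Pow(n, -1), Pow(Add(-1, Mul(6, n)), 2)) (Function('a')(n) = Mul(Mul(3, Pow(Add(Mul(n, 6), -1), 2)), Pow(n, -1)) = Mul(Mul(3, Pow(Add(Mul(6, n), -1), 2)), Pow(n, -1)) = Mul(Mul(3, Pow(Add(-1, Mul(6, n)), 2)), Pow(n, -1)) = Mul(3, Pow(n, -1), Pow(Add(-1, Mul(6, n)), 2)))
Function('R')(Y) = Add(-2, Mul(48, Pow(Y, Rational(1, 2))))
Mul(Mul(-177, Function('R')(Function('a')(-5))), Add(33, -31)) = Mul(Mul(-177, Add(-2, Mul(48, Pow(Mul(3, Pow(-5, -1), Pow(Add(-1, Mul(6, -5)), 2)), Rational(1, 2))))), Add(33, -31)) = Mul(Mul(-177, Add(-2, Mul(48, Pow(Mul(3, Rational(-1, 5), Pow(Add(-1, -30), 2)), Rational(1, 2))))), 2) = Mul(Mul(-177, Add(-2, Mul(48, Pow(Mul(3, Rational(-1, 5), Pow(-31, 2)), Rational(1, 2))))), 2) = Mul(Mul(-177, Add(-2, Mul(48, Pow(Mul(3, Rational(-1, 5), 961), Rational(1, 2))))), 2) = Mul(Mul(-177, Add(-2, Mul(48, Pow(Rational(-2883, 5), Rational(1, 2))))), 2) = Mul(Mul(-177, Add(-2, Mul(48, Mul(Rational(31, 5), I, Pow(15, Rational(1, 2)))))), 2) = Mul(Mul(-177, Add(-2, Mul(Rational(1488, 5), I, Pow(15, Rational(1, 2))))), 2) = Mul(Add(354, Mul(Rational(-263376, 5), I, Pow(15, Rational(1, 2)))), 2) = Add(708, Mul(Rational(-526752, 5), I, Pow(15, Rational(1, 2))))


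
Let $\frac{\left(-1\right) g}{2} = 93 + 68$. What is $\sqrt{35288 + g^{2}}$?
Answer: $2 \sqrt{34743} \approx 372.79$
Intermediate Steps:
$g = -322$ ($g = - 2 \left(93 + 68\right) = \left(-2\right) 161 = -322$)
$\sqrt{35288 + g^{2}} = \sqrt{35288 + \left(-322\right)^{2}} = \sqrt{35288 + 103684} = \sqrt{138972} = 2 \sqrt{34743}$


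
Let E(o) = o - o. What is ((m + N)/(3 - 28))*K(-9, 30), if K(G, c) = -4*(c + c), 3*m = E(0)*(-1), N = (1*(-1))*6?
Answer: -288/5 ≈ -57.600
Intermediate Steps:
E(o) = 0
N = -6 (N = -1*6 = -6)
m = 0 (m = (0*(-1))/3 = (1/3)*0 = 0)
K(G, c) = -8*c
((m + N)/(3 - 28))*K(-9, 30) = ((0 - 6)/(3 - 28))*(-8*30) = -6/(-25)*(-240) = -6*(-1/25)*(-240) = (6/25)*(-240) = -288/5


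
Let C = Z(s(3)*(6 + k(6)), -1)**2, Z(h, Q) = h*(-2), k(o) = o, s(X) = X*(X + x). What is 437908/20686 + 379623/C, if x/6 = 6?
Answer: 576782984315/27184382784 ≈ 21.217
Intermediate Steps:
x = 36 (x = 6*6 = 36)
s(X) = X*(36 + X) (s(X) = X*(X + 36) = X*(36 + X))
Z(h, Q) = -2*h
C = 7884864 (C = (-2*3*(36 + 3)*(6 + 6))**2 = (-2*3*39*12)**2 = (-234*12)**2 = (-2*1404)**2 = (-2808)**2 = 7884864)
437908/20686 + 379623/C = 437908/20686 + 379623/7884864 = 437908*(1/20686) + 379623*(1/7884864) = 218954/10343 + 126541/2628288 = 576782984315/27184382784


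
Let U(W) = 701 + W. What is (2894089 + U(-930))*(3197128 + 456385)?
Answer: 10572755130180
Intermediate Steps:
(2894089 + U(-930))*(3197128 + 456385) = (2894089 + (701 - 930))*(3197128 + 456385) = (2894089 - 229)*3653513 = 2893860*3653513 = 10572755130180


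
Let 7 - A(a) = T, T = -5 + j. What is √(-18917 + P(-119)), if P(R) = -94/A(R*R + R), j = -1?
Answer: 3*I*√355355/13 ≈ 137.57*I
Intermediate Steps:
T = -6 (T = -5 - 1 = -6)
A(a) = 13 (A(a) = 7 - 1*(-6) = 7 + 6 = 13)
P(R) = -94/13
√(-18917 + P(-119)) = √(-18917 - 94/13) = √(-246015/13) = 3*I*√355355/13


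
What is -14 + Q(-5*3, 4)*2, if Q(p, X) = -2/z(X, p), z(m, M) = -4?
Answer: -13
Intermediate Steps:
Q(p, X) = ½ (Q(p, X) = -2/(-4) = -2*(-¼) = ½)
-14 + Q(-5*3, 4)*2 = -14 + (½)*2 = -14 + 1 = -13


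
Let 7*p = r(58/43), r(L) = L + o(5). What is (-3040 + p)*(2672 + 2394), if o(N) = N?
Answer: -662029946/43 ≈ -1.5396e+7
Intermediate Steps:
r(L) = 5 + L (r(L) = L + 5 = 5 + L)
p = 39/43 (p = (5 + 58/43)/7 = (⅐)*(273/43) = 39/43 ≈ 0.90698)
(-3040 + p)*(2672 + 2394) = (-3040 + 39/43)*(2672 + 2394) = -130681/43*5066 = -662029946/43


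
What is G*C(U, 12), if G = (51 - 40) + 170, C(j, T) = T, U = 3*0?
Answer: 2172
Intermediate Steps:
U = 0
G = 181 (G = 11 + 170 = 181)
G*C(U, 12) = 181*12 = 2172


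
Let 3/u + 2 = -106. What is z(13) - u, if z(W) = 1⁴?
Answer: 37/36 ≈ 1.0278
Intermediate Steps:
u = -1/36 (u = 3/(-2 - 106) = 3/(-108) = 3*(-1/108) = -1/36 ≈ -0.027778)
z(W) = 1
z(13) - u = 1 - 1*(-1/36) = 1 + 1/36 = 37/36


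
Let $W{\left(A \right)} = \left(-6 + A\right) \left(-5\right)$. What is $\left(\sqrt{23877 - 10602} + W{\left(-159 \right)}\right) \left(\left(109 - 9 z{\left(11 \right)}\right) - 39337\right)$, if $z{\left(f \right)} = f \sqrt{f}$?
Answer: $- 45 \left(55 + \sqrt{59}\right) \left(13076 + 33 \sqrt{11}\right) \approx -3.7192 \cdot 10^{7}$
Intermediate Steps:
$z{\left(f \right)} = f^{\frac{3}{2}}$
$W{\left(A \right)} = 30 - 5 A$
$\left(\sqrt{23877 - 10602} + W{\left(-159 \right)}\right) \left(\left(109 - 9 z{\left(11 \right)}\right) - 39337\right) = \left(\sqrt{23877 - 10602} + \left(30 - -795\right)\right) \left(\left(109 - 9 \cdot 11^{\frac{3}{2}}\right) - 39337\right) = \left(\sqrt{13275} + \left(30 + 795\right)\right) \left(\left(109 - 9 \cdot 11 \sqrt{11}\right) - 39337\right) = \left(15 \sqrt{59} + 825\right) \left(\left(109 - 99 \sqrt{11}\right) - 39337\right) = \left(825 + 15 \sqrt{59}\right) \left(-39228 - 99 \sqrt{11}\right) = \left(-39228 - 99 \sqrt{11}\right) \left(825 + 15 \sqrt{59}\right)$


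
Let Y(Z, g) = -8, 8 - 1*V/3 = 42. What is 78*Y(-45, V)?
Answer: -624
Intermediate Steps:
V = -102 (V = 24 - 3*42 = 24 - 126 = -102)
78*Y(-45, V) = 78*(-8) = -624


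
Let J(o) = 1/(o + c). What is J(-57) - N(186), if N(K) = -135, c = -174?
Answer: 31184/231 ≈ 135.00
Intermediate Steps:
J(o) = 1/(-174 + o) (J(o) = 1/(o - 174) = 1/(-174 + o))
J(-57) - N(186) = 1/(-174 - 57) - 1*(-135) = 1/(-231) + 135 = -1/231 + 135 = 31184/231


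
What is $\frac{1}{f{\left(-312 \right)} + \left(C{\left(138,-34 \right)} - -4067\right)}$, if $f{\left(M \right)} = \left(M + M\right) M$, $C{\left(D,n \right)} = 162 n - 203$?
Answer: $\frac{1}{193044} \approx 5.1802 \cdot 10^{-6}$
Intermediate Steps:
$C{\left(D,n \right)} = -203 + 162 n$
$f{\left(M \right)} = 2 M^{2}$ ($f{\left(M \right)} = 2 M M = 2 M^{2}$)
$\frac{1}{f{\left(-312 \right)} + \left(C{\left(138,-34 \right)} - -4067\right)} = \frac{1}{2 \left(-312\right)^{2} + \left(\left(-203 + 162 \left(-34\right)\right) - -4067\right)} = \frac{1}{2 \cdot 97344 + \left(\left(-203 - 5508\right) + 4067\right)} = \frac{1}{194688 + \left(-5711 + 4067\right)} = \frac{1}{194688 - 1644} = \frac{1}{193044}$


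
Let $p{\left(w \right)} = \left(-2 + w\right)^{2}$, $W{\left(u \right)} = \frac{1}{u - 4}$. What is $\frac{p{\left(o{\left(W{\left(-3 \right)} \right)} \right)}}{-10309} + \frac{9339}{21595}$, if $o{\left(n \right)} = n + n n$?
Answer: $\frac{195202457}{451832185} \approx 0.43202$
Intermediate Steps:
$W{\left(u \right)} = \frac{1}{-4 + u}$
$o{\left(n \right)} = n + n^{2}$
$\frac{p{\left(o{\left(W{\left(-3 \right)} \right)} \right)}}{-10309} + \frac{9339}{21595} = \frac{\left(-2 + \frac{1 + \frac{1}{-4 - 3}}{-4 - 3}\right)^{2}}{-10309} + \frac{9339}{21595} = \left(-2 + \frac{1 + \frac{1}{-7}}{-7}\right)^{2} \left(- \frac{1}{10309}\right) + 9339 \cdot \frac{1}{21595} = \left(-2 - \frac{1 - \frac{1}{7}}{7}\right)^{2} \left(- \frac{1}{10309}\right) + \frac{9339}{21595} = \left(-2 - \frac{6}{49}\right)^{2} \left(- \frac{1}{10309}\right) + \frac{9339}{21595} = \left(- \frac{104}{49}\right)^{2} \left(- \frac{1}{10309}\right) + \frac{9339}{21595} = \frac{10816}{2401} \left(- \frac{1}{10309}\right) + \frac{9339}{21595} = - \frac{64}{146461} + \frac{9339}{21595} = \frac{195202457}{451832185}$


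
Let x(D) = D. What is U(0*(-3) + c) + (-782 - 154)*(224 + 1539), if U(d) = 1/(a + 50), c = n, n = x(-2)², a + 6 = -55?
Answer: -18151849/11 ≈ -1.6502e+6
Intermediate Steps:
a = -61 (a = -6 - 55 = -61)
n = 4 (n = (-2)² = 4)
c = 4
U(d) = -1/11 (U(d) = 1/(-61 + 50) = 1/(-11) = -1/11)
U(0*(-3) + c) + (-782 - 154)*(224 + 1539) = -1/11 + (-782 - 154)*(224 + 1539) = -1/11 - 936*1763 = -1/11 - 1650168 = -18151849/11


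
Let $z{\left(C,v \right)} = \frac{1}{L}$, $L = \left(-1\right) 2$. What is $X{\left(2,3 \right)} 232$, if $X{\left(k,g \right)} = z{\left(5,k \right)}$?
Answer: $-116$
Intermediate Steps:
$L = -2$
$z{\left(C,v \right)} = - \frac{1}{2}$ ($z{\left(C,v \right)} = \frac{1}{-2} = - \frac{1}{2}$)
$X{\left(k,g \right)} = - \frac{1}{2}$
$X{\left(2,3 \right)} 232 = \left(- \frac{1}{2}\right) 232 = -116$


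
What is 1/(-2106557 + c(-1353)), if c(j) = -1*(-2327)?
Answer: -1/2104230 ≈ -4.7523e-7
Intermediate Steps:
c(j) = 2327
1/(-2106557 + c(-1353)) = 1/(-2106557 + 2327) = 1/(-2104230) = -1/2104230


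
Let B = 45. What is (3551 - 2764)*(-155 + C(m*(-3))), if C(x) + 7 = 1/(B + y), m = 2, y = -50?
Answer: -638257/5 ≈ -1.2765e+5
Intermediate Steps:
C(x) = -36/5 (C(x) = -7 + 1/(45 - 50) = -7 + 1/(-5) = -7 - ⅕ = -36/5)
(3551 - 2764)*(-155 + C(m*(-3))) = (3551 - 2764)*(-155 - 36/5) = 787*(-811/5) = -638257/5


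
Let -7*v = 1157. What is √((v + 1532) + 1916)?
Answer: √160853/7 ≈ 57.295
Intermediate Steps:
v = -1157/7 (v = -⅐*1157 = -1157/7 ≈ -165.29)
√((v + 1532) + 1916) = √((-1157/7 + 1532) + 1916) = √(9567/7 + 1916) = √(22979/7) = √160853/7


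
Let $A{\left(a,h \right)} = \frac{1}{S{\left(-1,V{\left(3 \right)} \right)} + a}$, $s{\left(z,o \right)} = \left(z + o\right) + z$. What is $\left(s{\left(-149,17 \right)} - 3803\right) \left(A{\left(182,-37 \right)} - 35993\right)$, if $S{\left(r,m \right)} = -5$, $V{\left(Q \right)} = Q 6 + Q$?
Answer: $\frac{26018183840}{177} \approx 1.47 \cdot 10^{8}$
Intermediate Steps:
$V{\left(Q \right)} = 7 Q$ ($V{\left(Q \right)} = 6 Q + Q = 7 Q$)
$s{\left(z,o \right)} = o + 2 z$ ($s{\left(z,o \right)} = \left(o + z\right) + z = o + 2 z$)
$A{\left(a,h \right)} = \frac{1}{-5 + a}$
$\left(s{\left(-149,17 \right)} - 3803\right) \left(A{\left(182,-37 \right)} - 35993\right) = \left(\left(17 + 2 \left(-149\right)\right) - 3803\right) \left(\frac{1}{-5 + 182} - 35993\right) = \left(\left(17 - 298\right) - 3803\right) \left(\frac{1}{177} - 35993\right) = \left(-281 - 3803\right) \left(\frac{1}{177} - 35993\right) = \left(-4084\right) \left(- \frac{6370760}{177}\right) = \frac{26018183840}{177}$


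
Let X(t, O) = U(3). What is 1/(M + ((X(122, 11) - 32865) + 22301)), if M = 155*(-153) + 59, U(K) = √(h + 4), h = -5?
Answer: -34220/1171008401 - I/1171008401 ≈ -2.9223e-5 - 8.5396e-10*I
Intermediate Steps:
U(K) = I (U(K) = √(-5 + 4) = √(-1) = I)
X(t, O) = I
M = -23656 (M = -23715 + 59 = -23656)
1/(M + ((X(122, 11) - 32865) + 22301)) = 1/(-23656 + ((I - 32865) + 22301)) = 1/(-23656 + ((-32865 + I) + 22301)) = 1/(-23656 + (-10564 + I)) = 1/(-34220 + I) = (-34220 - I)/1171008401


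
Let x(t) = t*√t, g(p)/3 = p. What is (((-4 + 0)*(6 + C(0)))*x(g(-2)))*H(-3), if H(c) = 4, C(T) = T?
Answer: 576*I*√6 ≈ 1410.9*I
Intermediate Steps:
g(p) = 3*p
x(t) = t^(3/2)
(((-4 + 0)*(6 + C(0)))*x(g(-2)))*H(-3) = (((-4 + 0)*(6 + 0))*(3*(-2))^(3/2))*4 = ((-4*6)*(-6)^(3/2))*4 = -(-144)*I*√6*4 = (144*I*√6)*4 = 576*I*√6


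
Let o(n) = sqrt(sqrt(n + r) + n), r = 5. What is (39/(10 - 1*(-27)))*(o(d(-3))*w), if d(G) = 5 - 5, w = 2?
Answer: 78*5**(1/4)/37 ≈ 3.1524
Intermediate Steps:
d(G) = 0
o(n) = sqrt(n + sqrt(5 + n)) (o(n) = sqrt(sqrt(n + 5) + n) = sqrt(sqrt(5 + n) + n) = sqrt(n + sqrt(5 + n)))
(39/(10 - 1*(-27)))*(o(d(-3))*w) = (39/(10 - 1*(-27)))*(sqrt(0 + sqrt(5 + 0))*2) = (39/(10 + 27))*(sqrt(0 + sqrt(5))*2) = (39/37)*(sqrt(sqrt(5))*2) = (39*(1/37))*(5**(1/4)*2) = 39*(2*5**(1/4))/37 = 78*5**(1/4)/37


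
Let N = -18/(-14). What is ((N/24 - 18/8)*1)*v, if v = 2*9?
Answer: -1107/28 ≈ -39.536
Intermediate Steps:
N = 9/7 (N = -18*(-1/14) = 9/7 ≈ 1.2857)
v = 18
((N/24 - 18/8)*1)*v = (((9/7)/24 - 18/8)*1)*18 = (((9/7)*(1/24) - 18*1/8)*1)*18 = ((3/56 - 9/4)*1)*18 = -123/56*1*18 = -123/56*18 = -1107/28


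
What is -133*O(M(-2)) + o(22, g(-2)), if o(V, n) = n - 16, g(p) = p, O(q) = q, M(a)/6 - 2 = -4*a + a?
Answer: -6402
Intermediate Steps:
M(a) = 12 - 18*a (M(a) = 12 + 6*(-4*a + a) = 12 + 6*(-3*a) = 12 - 18*a)
o(V, n) = -16 + n
-133*O(M(-2)) + o(22, g(-2)) = -133*(12 - 18*(-2)) + (-16 - 2) = -133*(12 + 36) - 18 = -133*48 - 18 = -6384 - 18 = -6402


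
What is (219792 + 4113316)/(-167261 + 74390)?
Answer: -4333108/92871 ≈ -46.657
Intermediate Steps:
(219792 + 4113316)/(-167261 + 74390) = 4333108/(-92871) = 4333108*(-1/92871) = -4333108/92871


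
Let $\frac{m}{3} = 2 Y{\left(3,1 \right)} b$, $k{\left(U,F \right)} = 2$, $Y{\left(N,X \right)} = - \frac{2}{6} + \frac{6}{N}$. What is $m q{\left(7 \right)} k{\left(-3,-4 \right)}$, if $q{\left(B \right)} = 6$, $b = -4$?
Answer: $-480$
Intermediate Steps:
$Y{\left(N,X \right)} = - \frac{1}{3} + \frac{6}{N}$ ($Y{\left(N,X \right)} = \left(-2\right) \frac{1}{6} + \frac{6}{N} = - \frac{1}{3} + \frac{6}{N}$)
$m = -40$ ($m = 3 \cdot 2 \frac{18 - 3}{3 \cdot 3} \left(-4\right) = 3 \cdot 2 \cdot \frac{1}{3} \cdot \frac{1}{3} \left(18 - 3\right) \left(-4\right) = 3 \cdot 2 \cdot \frac{1}{3} \cdot \frac{1}{3} \cdot 15 \left(-4\right) = 3 \cdot 2 \cdot \frac{5}{3} \left(-4\right) = 3 \cdot \frac{10}{3} \left(-4\right) = 3 \left(- \frac{40}{3}\right) = -40$)
$m q{\left(7 \right)} k{\left(-3,-4 \right)} = \left(-40\right) 6 \cdot 2 = \left(-240\right) 2 = -480$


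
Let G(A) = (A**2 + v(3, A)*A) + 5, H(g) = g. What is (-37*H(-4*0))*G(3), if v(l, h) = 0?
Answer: 0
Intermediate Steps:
G(A) = 5 + A**2 (G(A) = (A**2 + 0*A) + 5 = (A**2 + 0) + 5 = A**2 + 5 = 5 + A**2)
(-37*H(-4*0))*G(3) = (-(-148)*0)*(5 + 3**2) = (-37*0)*(5 + 9) = 0*14 = 0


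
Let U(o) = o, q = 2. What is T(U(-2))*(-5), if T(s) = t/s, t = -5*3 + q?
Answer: -65/2 ≈ -32.500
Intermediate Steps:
t = -13 (t = -5*3 + 2 = -15 + 2 = -13)
T(s) = -13/s
T(U(-2))*(-5) = -13/(-2)*(-5) = -13*(-½)*(-5) = (13/2)*(-5) = -65/2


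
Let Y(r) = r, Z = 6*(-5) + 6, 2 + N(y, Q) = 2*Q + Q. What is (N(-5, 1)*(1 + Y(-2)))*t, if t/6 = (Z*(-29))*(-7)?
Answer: 29232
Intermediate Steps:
N(y, Q) = -2 + 3*Q (N(y, Q) = -2 + (2*Q + Q) = -2 + 3*Q)
Z = -24 (Z = -30 + 6 = -24)
t = -29232 (t = 6*(-24*(-29)*(-7)) = 6*(696*(-7)) = 6*(-4872) = -29232)
(N(-5, 1)*(1 + Y(-2)))*t = ((-2 + 3*1)*(1 - 2))*(-29232) = ((-2 + 3)*(-1))*(-29232) = (1*(-1))*(-29232) = -1*(-29232) = 29232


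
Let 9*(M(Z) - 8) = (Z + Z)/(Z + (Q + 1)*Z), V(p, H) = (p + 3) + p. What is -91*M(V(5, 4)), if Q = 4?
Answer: -19747/27 ≈ -731.37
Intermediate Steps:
V(p, H) = 3 + 2*p (V(p, H) = (3 + p) + p = 3 + 2*p)
M(Z) = 217/27 (M(Z) = 8 + ((Z + Z)/(Z + (4 + 1)*Z))/9 = 8 + ((2*Z)/(Z + 5*Z))/9 = 8 + ((2*Z)/((6*Z)))/9 = 8 + ((2*Z)*(1/(6*Z)))/9 = 8 + (1/9)*(1/3) = 8 + 1/27 = 217/27)
-91*M(V(5, 4)) = -91*217/27 = -19747/27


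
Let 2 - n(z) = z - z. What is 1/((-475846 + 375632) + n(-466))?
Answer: -1/100212 ≈ -9.9788e-6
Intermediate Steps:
n(z) = 2 (n(z) = 2 - (z - z) = 2 - 1*0 = 2 + 0 = 2)
1/((-475846 + 375632) + n(-466)) = 1/((-475846 + 375632) + 2) = 1/(-100214 + 2) = 1/(-100212) = -1/100212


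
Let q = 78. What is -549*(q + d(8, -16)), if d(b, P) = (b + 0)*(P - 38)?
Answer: 194346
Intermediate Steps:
d(b, P) = b*(-38 + P)
-549*(q + d(8, -16)) = -549*(78 + 8*(-38 - 16)) = -549*(78 + 8*(-54)) = -549*(78 - 432) = -549*(-354) = 194346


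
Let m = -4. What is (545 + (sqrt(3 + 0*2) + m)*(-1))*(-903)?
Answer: -495747 + 903*sqrt(3) ≈ -4.9418e+5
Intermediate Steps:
(545 + (sqrt(3 + 0*2) + m)*(-1))*(-903) = (545 + (sqrt(3 + 0*2) - 4)*(-1))*(-903) = (545 + (sqrt(3 + 0) - 4)*(-1))*(-903) = (545 + (sqrt(3) - 4)*(-1))*(-903) = (545 + (-4 + sqrt(3))*(-1))*(-903) = (545 + (4 - sqrt(3)))*(-903) = (549 - sqrt(3))*(-903) = -495747 + 903*sqrt(3)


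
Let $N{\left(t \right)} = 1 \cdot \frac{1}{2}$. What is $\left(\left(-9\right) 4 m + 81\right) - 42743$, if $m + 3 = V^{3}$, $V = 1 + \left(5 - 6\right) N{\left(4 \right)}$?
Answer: $- \frac{85117}{2} \approx -42559.0$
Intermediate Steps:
$N{\left(t \right)} = \frac{1}{2}$ ($N{\left(t \right)} = 1 \cdot \frac{1}{2} = \frac{1}{2}$)
$V = \frac{1}{2}$ ($V = 1 + \left(5 - 6\right) \frac{1}{2} = 1 - \frac{1}{2} = \frac{1}{2} \approx 0.5$)
$m = - \frac{23}{8}$ ($m = -3 + \left(\frac{1}{2}\right)^{3} = -3 + \frac{1}{8} = - \frac{23}{8} \approx -2.875$)
$\left(\left(-9\right) 4 m + 81\right) - 42743 = \left(\left(-9\right) 4 \left(- \frac{23}{8}\right) + 81\right) - 42743 = \left(\left(-36\right) \left(- \frac{23}{8}\right) + 81\right) - 42743 = \left(\frac{207}{2} + 81\right) - 42743 = \frac{369}{2} - 42743 = - \frac{85117}{2}$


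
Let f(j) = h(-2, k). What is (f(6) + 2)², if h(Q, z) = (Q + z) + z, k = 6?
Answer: 144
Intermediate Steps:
h(Q, z) = Q + 2*z
f(j) = 10 (f(j) = -2 + 2*6 = -2 + 12 = 10)
(f(6) + 2)² = (10 + 2)² = 12² = 144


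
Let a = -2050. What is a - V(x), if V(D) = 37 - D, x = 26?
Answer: -2061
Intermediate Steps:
a - V(x) = -2050 - (37 - 1*26) = -2050 - (37 - 26) = -2050 - 1*11 = -2050 - 11 = -2061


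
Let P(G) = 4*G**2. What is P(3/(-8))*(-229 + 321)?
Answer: 207/4 ≈ 51.750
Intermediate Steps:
P(3/(-8))*(-229 + 321) = (4*(3/(-8))**2)*(-229 + 321) = (4*(3*(-1/8))**2)*92 = (4*(-3/8)**2)*92 = (4*(9/64))*92 = (9/16)*92 = 207/4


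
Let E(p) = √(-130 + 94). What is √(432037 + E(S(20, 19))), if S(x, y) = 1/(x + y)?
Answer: √(432037 + 6*I) ≈ 657.29 + 0.005*I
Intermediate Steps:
E(p) = 6*I (E(p) = √(-36) = 6*I)
√(432037 + E(S(20, 19))) = √(432037 + 6*I)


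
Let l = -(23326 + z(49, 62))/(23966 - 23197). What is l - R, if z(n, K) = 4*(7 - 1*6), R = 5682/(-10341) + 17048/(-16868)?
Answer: -321685388542/11178183231 ≈ -28.778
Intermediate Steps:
R = -22678112/14535999 (R = 5682*(-1/10341) + 17048*(-1/16868) = -1894/3447 - 4262/4217 = -22678112/14535999 ≈ -1.5601)
z(n, K) = 4 (z(n, K) = 4*(7 - 6) = 4*1 = 4)
l = -23330/769 (l = -(23326 + 4)/(23966 - 23197) = -23330/769 ≈ -30.338)
l - R = -23330/769 - 1*(-22678112/14535999) = -23330/769 + 22678112/14535999 = -321685388542/11178183231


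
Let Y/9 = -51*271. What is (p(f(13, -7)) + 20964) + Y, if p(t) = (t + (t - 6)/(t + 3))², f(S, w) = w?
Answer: -1654575/16 ≈ -1.0341e+5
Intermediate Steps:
p(t) = (t + (-6 + t)/(3 + t))²
Y = -124389 (Y = 9*(-51*271) = 9*(-13821) = -124389)
(p(f(13, -7)) + 20964) + Y = ((-6 + (-7)² + 4*(-7))²/(3 - 7)² + 20964) - 124389 = ((-6 + 49 - 28)²/(-4)² + 20964) - 124389 = ((1/16)*15² + 20964) - 124389 = ((1/16)*225 + 20964) - 124389 = (225/16 + 20964) - 124389 = 335649/16 - 124389 = -1654575/16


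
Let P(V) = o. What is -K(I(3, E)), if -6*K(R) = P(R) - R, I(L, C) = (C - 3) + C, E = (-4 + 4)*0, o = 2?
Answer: ⅚ ≈ 0.83333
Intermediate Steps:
P(V) = 2
E = 0 (E = 0*0 = 0)
I(L, C) = -3 + 2*C (I(L, C) = (-3 + C) + C = -3 + 2*C)
K(R) = -⅓ + R/6 (K(R) = -(2 - R)/6 = -⅓ + R/6)
-K(I(3, E)) = -(-⅓ + (-3 + 2*0)/6) = -(-⅓ + (-3 + 0)/6) = -(-⅓ + (⅙)*(-3)) = -(-⅓ - ½) = -1*(-⅚) = ⅚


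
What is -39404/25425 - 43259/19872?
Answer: -209210707/56138400 ≈ -3.7267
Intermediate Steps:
-39404/25425 - 43259/19872 = -209210707/56138400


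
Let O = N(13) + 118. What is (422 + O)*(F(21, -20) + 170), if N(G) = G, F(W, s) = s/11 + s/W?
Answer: 3051770/33 ≈ 92478.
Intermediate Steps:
F(W, s) = s/11 + s/W (F(W, s) = s*(1/11) + s/W = s/11 + s/W)
O = 131 (O = 13 + 118 = 131)
(422 + O)*(F(21, -20) + 170) = (422 + 131)*(((1/11)*(-20) - 20/21) + 170) = 553*((-20/11 - 20*1/21) + 170) = 553*((-20/11 - 20/21) + 170) = 553*(-640/231 + 170) = 553*(38630/231) = 3051770/33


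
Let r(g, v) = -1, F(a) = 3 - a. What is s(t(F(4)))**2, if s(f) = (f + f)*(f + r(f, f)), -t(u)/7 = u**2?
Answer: 12544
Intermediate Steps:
t(u) = -7*u**2
s(f) = 2*f*(-1 + f) (s(f) = (f + f)*(f - 1) = (2*f)*(-1 + f) = 2*f*(-1 + f))
s(t(F(4)))**2 = (2*(-7*(3 - 1*4)**2)*(-1 - 7*(3 - 1*4)**2))**2 = (2*(-7*(3 - 4)**2)*(-1 - 7*(3 - 4)**2))**2 = (2*(-7*(-1)**2)*(-1 - 7*(-1)**2))**2 = (2*(-7*1)*(-1 - 7*1))**2 = (2*(-7)*(-1 - 7))**2 = (2*(-7)*(-8))**2 = 112**2 = 12544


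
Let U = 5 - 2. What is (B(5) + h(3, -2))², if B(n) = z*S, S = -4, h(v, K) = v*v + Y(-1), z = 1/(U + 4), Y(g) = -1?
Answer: 2704/49 ≈ 55.184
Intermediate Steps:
U = 3
z = ⅐ (z = 1/(3 + 4) = 1/7 = ⅐ ≈ 0.14286)
h(v, K) = -1 + v² (h(v, K) = v*v - 1 = v² - 1 = -1 + v²)
B(n) = -4/7 (B(n) = (⅐)*(-4) = -4/7)
(B(5) + h(3, -2))² = (-4/7 + (-1 + 3²))² = (-4/7 + (-1 + 9))² = (-4/7 + 8)² = (52/7)² = 2704/49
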